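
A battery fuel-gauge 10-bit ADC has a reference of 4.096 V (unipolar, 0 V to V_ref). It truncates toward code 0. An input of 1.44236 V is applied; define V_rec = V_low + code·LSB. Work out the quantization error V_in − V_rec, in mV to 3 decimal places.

2.360 mV

One LSB is 4.096 V / 1024 = 4.000 mV.
(1.44236 − 0)/0.004 = 360.5900; ⌊·⌋ gives code 360.
Code 360 maps back to 0 + 360×0.004 V = 1.44 V.
Difference: 0.00236 V → 2.360 mV.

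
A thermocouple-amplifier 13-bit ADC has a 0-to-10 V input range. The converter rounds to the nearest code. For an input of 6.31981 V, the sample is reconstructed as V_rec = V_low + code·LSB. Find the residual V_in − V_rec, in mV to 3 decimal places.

One LSB is 10 V / 8192 = 1.221 mV.
(V_in − V_low)/LSB = (6.31981 − 0)/0.0012207 = 5177.1884 → code 5177 (round).
V_rec = 0 + 5177·0.0012207 = 6.3195801 V.
Difference: 0.000229922 V → 0.230 mV.

0.230 mV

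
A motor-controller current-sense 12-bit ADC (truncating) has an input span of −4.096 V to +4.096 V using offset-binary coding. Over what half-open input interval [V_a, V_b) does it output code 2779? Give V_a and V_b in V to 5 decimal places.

LSB = 8.192/2^12 = 2.000 mV.
V_a = V_low + 2779·LSB = 1.462 V; V_b = V_low + 2780·LSB = 1.464 V.

[1.46200 V, 1.46400 V)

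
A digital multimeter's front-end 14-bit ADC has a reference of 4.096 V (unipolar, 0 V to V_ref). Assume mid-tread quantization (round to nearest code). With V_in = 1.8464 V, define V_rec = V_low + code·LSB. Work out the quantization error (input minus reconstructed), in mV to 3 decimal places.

Step size: 4.096 V ÷ 2^14 = 250.00 µV.
Scaled input = 7385.6000 LSBs, so code = 7386.
V_rec = 0 + 7386·0.00025 = 1.8465 V.
V_in − V_rec = -0.0001 V = -0.100 mV.

-0.100 mV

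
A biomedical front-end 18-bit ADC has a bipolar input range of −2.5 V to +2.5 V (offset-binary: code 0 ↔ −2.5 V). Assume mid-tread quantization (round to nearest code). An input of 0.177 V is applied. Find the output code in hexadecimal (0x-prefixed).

LSB = 5 V / 262144 = 19.07 µV.
(V_in − V_low)/LSB = (0.177 − (−2.5)) / 1.90735e-05 = 140351.898.
round(140351.898) = 140352.
In hexadecimal (0x-prefixed): 0x22440.

code 0x22440 (decimal 140352)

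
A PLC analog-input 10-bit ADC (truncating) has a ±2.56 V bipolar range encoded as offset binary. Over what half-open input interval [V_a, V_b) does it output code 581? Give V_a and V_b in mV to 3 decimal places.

[345.000 mV, 350.000 mV)

LSB = 5.12/2^10 = 5.000 mV.
V_a = V_low + 581·LSB = 0.345 V; V_b = V_low + 582·LSB = 0.35 V.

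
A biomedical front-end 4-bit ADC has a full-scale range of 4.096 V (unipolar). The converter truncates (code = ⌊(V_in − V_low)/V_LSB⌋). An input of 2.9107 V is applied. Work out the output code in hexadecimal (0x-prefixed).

code 0xB (decimal 11)

Full-scale span = 4.096 V; LSB = 4.096/2^4 = 256.000 mV.
(2.9107 − 0) / 0.256 = 11.370 LSBs.
So the output code is 11.
In hexadecimal (0x-prefixed): 0xB.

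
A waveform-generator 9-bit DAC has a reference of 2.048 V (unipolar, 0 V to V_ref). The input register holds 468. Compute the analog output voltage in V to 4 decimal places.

LSB = 2.048 V / 2^9 = 4.000 mV.
V_out = 0 + 468 × 0.004 V = 1.872 V.

1.8720 V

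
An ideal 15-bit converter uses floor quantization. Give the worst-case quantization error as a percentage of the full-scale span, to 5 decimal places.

0.00305 %

Truncating → worst-case error = 1 LSB = V_FS/2^15, so 100/32768 = 0.00305176 % of full scale.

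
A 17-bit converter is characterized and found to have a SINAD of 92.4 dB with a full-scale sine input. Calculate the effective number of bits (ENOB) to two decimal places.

ENOB = (SINAD − 1.76) / 6.02 = (92.4 − 1.76)/6.02 = 15.056.

15.06 bits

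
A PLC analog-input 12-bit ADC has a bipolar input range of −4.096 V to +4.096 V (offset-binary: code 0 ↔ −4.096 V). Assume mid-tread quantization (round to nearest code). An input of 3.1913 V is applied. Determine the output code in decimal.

LSB = 8.192 V / 4096 = 2.000 mV.
(V_in − V_low)/LSB = (3.1913 − (−4.096)) / 0.002 = 3643.650.
round(3643.650) = 3644.

code 3644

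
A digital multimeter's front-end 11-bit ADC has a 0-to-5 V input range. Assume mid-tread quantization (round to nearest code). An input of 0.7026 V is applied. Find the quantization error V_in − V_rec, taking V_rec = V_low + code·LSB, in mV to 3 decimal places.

-0.525 mV

One LSB is 5 V / 2048 = 2.441 mV.
(0.7026 − 0)/0.00244141 = 287.7850; round gives code 288.
V_rec = 0 + 288·0.00244141 = 0.703125 V.
Difference: -0.000525 V → -0.525 mV.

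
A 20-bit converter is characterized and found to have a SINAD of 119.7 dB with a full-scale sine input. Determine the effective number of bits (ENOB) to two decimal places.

19.59 bits

ENOB = (SINAD − 1.76) / 6.02 = (119.7 − 1.76)/6.02 = 19.591.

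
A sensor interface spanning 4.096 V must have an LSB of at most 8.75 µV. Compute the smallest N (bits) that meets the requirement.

19 bits

Number of steps required ≥ 4.096 V / 8.75 µV = 468114.29.
Need 2^N ≥ 468114.29; 2^18 = 262144, 2^19 = 524288.
Minimum N = 19.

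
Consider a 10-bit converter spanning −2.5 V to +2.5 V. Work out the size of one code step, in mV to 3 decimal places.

Full-scale span = 5 V.
LSB = 5 / 2^10 = 5 / 1024 = 0.00488281 V = 4.883 mV.

4.883 mV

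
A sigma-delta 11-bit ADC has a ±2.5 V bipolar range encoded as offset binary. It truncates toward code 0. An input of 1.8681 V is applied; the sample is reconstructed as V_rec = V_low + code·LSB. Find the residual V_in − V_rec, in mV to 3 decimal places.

One LSB is 5 V / 2048 = 2.441 mV.
Scaled input = 1789.1738 LSBs, so code = 1789.
V_rec = (−2.5) + 1789·0.00244141 = 1.8676758 V.
V_in − V_rec = 0.000424219 V = 0.424 mV.

0.424 mV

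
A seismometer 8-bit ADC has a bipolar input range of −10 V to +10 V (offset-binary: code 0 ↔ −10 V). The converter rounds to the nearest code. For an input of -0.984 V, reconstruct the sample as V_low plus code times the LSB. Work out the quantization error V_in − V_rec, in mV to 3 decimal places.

31.625 mV

One LSB is 20 V / 256 = 78.125 mV.
(V_in − V_low)/LSB = (-0.984 − (−10))/0.078125 = 115.4048 → code 115 (round).
Reconstructed: -1.015625 V.
V_in − V_rec = 0.031625 V = 31.625 mV.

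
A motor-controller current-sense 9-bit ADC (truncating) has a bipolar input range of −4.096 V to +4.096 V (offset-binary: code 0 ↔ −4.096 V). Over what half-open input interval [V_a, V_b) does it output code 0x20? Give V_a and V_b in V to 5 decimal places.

[-3.58400 V, -3.56800 V)

LSB = 8.192/2^9 = 16.000 mV.
Code 0x20 = 32 decimal.
V_a = V_low + 32·LSB = -3.584 V; V_b = V_low + 33·LSB = -3.568 V.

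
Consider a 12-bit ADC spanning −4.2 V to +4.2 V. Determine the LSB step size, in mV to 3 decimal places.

Full-scale span = 8.4 V.
LSB = 8.4 / 2^12 = 8.4 / 4096 = 0.00205078 V = 2.051 mV.

2.051 mV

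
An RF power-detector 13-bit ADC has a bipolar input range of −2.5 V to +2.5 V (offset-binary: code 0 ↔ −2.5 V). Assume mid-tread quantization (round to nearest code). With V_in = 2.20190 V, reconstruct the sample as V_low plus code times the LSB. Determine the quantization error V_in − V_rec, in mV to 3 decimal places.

-0.248 mV

LSB = 5/2^13 = 0.610 mV.
(V_in − V_low)/LSB = (2.20190 − (−2.5))/0.000610352 = 7703.5930 → code 7704 (round).
Reconstructed: 2.2021484 V.
Error = 2.20190 − 2.2021484 = -0.000248438 V = -0.248 mV.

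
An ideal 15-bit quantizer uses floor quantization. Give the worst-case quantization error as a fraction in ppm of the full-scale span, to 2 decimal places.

30.52 ppm

Truncating → worst-case error = 1 LSB = V_FS/2^15, so 1e+06/32768 = 30.5176 ppm of full scale.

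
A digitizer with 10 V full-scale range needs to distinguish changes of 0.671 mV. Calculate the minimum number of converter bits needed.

Number of steps required ≥ 10 V / 0.671 mV = 14903.13.
Need 2^N ≥ 14903.13; 2^13 = 8192, 2^14 = 16384.
Minimum N = 14.

14 bits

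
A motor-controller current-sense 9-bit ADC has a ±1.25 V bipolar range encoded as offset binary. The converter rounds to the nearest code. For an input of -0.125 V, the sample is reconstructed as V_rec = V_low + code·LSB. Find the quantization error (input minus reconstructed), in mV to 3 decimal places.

LSB = 2.5/2^9 = 4.883 mV.
(-0.125 − (−1.25))/0.00488281 = 230.4000; round gives code 230.
Reconstructed: -0.12695312 V.
V_in − V_rec = 0.00195312 V = 1.953 mV.

1.953 mV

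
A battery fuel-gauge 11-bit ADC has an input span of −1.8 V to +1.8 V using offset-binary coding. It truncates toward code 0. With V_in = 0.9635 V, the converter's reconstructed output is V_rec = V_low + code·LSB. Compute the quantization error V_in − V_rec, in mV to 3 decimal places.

0.219 mV

Step size: 3.6 V ÷ 2^11 = 1.758 mV.
(V_in − V_low)/LSB = (0.9635 − (−1.8))/0.00175781 = 1572.1244 → code 1572 (floor).
V_rec = (−1.8) + 1572·0.00175781 = 0.96328125 V.
Error = 0.9635 − 0.96328125 = 0.00021875 V = 0.219 mV.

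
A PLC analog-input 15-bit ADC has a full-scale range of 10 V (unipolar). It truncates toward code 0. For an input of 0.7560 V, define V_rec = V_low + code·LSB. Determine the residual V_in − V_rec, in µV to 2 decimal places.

LSB = 10/2^15 = 305.18 µV.
(V_in − V_low)/LSB = (0.7560 − 0)/0.000305176 = 2477.2608 → code 2477 (floor).
Reconstructed: 0.75592041 V.
Difference: 7.95898e-05 V → 79.59 µV.

79.59 µV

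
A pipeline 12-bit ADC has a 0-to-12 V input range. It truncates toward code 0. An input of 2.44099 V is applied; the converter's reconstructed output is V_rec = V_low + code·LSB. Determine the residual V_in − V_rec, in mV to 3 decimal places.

0.560 mV

One LSB is 12 V / 4096 = 2.930 mV.
(V_in − V_low)/LSB = (2.44099 − 0)/0.00292969 = 833.1913 → code 833 (floor).
Code 833 maps back to 0 + 833×0.00292969 V = 2.4404297 V.
V_in − V_rec = 0.000560313 V = 0.560 mV.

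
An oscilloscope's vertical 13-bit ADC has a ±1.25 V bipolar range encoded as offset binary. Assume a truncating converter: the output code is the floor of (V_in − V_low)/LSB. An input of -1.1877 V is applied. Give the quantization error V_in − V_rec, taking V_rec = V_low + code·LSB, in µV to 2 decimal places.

44.14 µV

Step size: 2.5 V ÷ 2^13 = 305.18 µV.
(-1.1877 − (−1.25))/0.000305176 = 204.1446; ⌊·⌋ gives code 204.
V_rec = (−1.25) + 204·0.000305176 = -1.1877441 V.
V_in − V_rec = 4.41406e-05 V = 44.14 µV.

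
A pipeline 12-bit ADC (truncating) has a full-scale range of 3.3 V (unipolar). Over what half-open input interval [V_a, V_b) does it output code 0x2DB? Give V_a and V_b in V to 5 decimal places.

LSB = 3.3/2^12 = 0.806 mV.
Code 0x2DB = 731 decimal.
V_a = V_low + 731·LSB = 0.58894 V; V_b = V_low + 732·LSB = 0.589746 V.

[0.58894 V, 0.58975 V)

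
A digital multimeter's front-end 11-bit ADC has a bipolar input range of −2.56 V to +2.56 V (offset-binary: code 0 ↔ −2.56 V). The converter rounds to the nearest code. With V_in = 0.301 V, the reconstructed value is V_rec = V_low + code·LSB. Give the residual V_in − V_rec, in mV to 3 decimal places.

Step size: 5.12 V ÷ 2^11 = 2.500 mV.
(0.301 − (−2.56))/0.0025 = 1144.4000; round gives code 1144.
V_rec = (−2.56) + 1144·0.0025 = 0.3 V.
Difference: 0.001 V → 1.000 mV.

1.000 mV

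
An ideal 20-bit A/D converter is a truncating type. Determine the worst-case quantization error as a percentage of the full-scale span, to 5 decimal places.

Truncating → worst-case error = 1 LSB = V_FS/2^20, so 100/1048576 = 9.53674e-05 % of full scale.

0.00010 %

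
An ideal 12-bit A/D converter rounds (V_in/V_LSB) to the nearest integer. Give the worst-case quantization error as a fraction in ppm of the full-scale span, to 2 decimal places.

Rounding → worst-case error = ½ LSB = V_FS/2^13, so 1e+06/8192 = 122.07 ppm of full scale.

122.07 ppm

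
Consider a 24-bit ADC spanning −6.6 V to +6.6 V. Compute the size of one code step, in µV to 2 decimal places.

Full-scale span = 13.2 V.
LSB = 13.2 / 2^24 = 13.2 / 16777216 = 7.86781e-07 V = 0.79 µV.

0.79 µV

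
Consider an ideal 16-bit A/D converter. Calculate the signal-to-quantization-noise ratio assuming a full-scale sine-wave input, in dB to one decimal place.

SNR ≈ 6.02·N + 1.76 dB = 6.02·16 + 1.76 = 98.08 dB.

98.1 dB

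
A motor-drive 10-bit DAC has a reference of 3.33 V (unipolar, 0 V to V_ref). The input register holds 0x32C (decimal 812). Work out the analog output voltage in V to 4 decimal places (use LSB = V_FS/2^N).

2.6406 V

LSB = 3.33 V / 2^10 = 3.252 mV.
Code 0x32C = 812 decimal.
V_out = 0 + 812 × 0.00325195 V = 2.64059 V.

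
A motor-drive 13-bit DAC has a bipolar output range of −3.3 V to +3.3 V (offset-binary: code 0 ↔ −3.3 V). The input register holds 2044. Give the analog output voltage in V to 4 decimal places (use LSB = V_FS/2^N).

-1.6532 V

LSB = 6.6 V / 2^13 = 0.806 mV.
V_out = (−3.3) + 2044 × 0.000805664 V = -1.65322 V.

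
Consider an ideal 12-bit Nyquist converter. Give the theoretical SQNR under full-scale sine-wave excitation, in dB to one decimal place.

SNR ≈ 6.02·N + 1.76 dB = 6.02·12 + 1.76 = 74.00 dB.

74.0 dB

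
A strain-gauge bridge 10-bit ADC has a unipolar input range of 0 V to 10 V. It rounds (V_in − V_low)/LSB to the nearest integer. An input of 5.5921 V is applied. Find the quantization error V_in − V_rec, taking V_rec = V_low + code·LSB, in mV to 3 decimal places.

-3.603 mV

LSB = 10/2^10 = 9.766 mV.
(V_in − V_low)/LSB = (5.5921 − 0)/0.00976562 = 572.6310 → code 573 (round).
V_rec = 0 + 573·0.00976562 = 5.5957031 V.
Difference: -0.00360312 V → -3.603 mV.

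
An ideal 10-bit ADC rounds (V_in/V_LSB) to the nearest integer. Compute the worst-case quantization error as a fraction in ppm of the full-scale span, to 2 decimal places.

488.28 ppm

Rounding → worst-case error = ½ LSB = V_FS/2^11, so 1e+06/2048 = 488.281 ppm of full scale.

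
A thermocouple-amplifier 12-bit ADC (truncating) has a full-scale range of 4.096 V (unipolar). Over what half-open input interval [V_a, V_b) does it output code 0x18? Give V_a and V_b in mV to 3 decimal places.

[24.000 mV, 25.000 mV)

LSB = 4.096/2^12 = 1.000 mV.
Code 0x18 = 24 decimal.
V_a = V_low + 24·LSB = 0.024 V; V_b = V_low + 25·LSB = 0.025 V.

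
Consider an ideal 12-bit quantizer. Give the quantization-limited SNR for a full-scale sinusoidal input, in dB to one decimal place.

SNR ≈ 6.02·N + 1.76 dB = 6.02·12 + 1.76 = 74.00 dB.

74.0 dB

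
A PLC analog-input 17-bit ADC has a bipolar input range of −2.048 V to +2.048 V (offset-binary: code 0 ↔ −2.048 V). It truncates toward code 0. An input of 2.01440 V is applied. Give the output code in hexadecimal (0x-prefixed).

LSB = 4.096 V / 131072 = 31.25 µV.
(2.01440 − (−2.048)) / 3.125e-05 = 129996.800 LSBs.
So the output code is 129996.
In hexadecimal (0x-prefixed): 0x1FBCC.

code 0x1FBCC (decimal 129996)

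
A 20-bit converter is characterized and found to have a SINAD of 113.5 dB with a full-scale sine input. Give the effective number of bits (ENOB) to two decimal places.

18.56 bits

ENOB = (SINAD − 1.76) / 6.02 = (113.5 − 1.76)/6.02 = 18.561.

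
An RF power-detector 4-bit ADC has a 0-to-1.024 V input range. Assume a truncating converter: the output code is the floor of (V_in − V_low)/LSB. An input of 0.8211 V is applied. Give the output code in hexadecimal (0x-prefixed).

With 16 levels over 1.024 V, one step is 64.000 mV.
(V_in − V_low)/LSB = (0.8211 − 0) / 0.064 = 12.830.
⌊·⌋(12.830) = 12.
In hexadecimal (0x-prefixed): 0xC.

code 0xC (decimal 12)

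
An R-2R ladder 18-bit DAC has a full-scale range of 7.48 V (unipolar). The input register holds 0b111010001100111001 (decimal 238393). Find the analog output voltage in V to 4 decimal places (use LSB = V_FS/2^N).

LSB = 7.48 V / 2^18 = 28.53 µV.
Code 0b111010001100111001 = 238393 decimal.
V_out = 0 + 238393 × 2.85339e-05 V = 6.80229 V.

6.8023 V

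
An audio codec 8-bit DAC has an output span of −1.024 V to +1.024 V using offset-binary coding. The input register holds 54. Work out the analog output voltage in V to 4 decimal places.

LSB = 2.048 V / 2^8 = 8.000 mV.
V_out = (−1.024) + 54 × 0.008 V = -0.592 V.

-0.5920 V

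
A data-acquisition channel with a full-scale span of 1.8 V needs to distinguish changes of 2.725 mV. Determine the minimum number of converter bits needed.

Number of steps required ≥ 1.8 V / 2.725 mV = 660.55.
Need 2^N ≥ 660.55; 2^9 = 512, 2^10 = 1024.
Minimum N = 10.

10 bits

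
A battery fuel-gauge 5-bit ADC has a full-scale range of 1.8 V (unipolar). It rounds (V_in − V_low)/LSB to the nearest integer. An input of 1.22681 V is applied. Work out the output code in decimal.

LSB = 1.8 V / 32 = 56.250 mV.
(1.22681 − 0) / 0.05625 = 21.810 LSBs.
round(21.810) = 22.

code 22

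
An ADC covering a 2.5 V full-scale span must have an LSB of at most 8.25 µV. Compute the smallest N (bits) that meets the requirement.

19 bits

Number of steps required ≥ 2.5 V / 8.25 µV = 303030.30.
Need 2^N ≥ 303030.30; 2^18 = 262144, 2^19 = 524288.
Minimum N = 19.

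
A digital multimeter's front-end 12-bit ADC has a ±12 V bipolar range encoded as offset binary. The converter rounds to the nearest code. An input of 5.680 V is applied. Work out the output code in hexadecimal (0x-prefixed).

Full-scale span = 24 V; LSB = 24/2^12 = 5.859 mV.
(5.680 − (−12)) / 0.00585938 = 3017.387 LSBs.
Round → code 3017.
In hexadecimal (0x-prefixed): 0xBC9.

code 0xBC9 (decimal 3017)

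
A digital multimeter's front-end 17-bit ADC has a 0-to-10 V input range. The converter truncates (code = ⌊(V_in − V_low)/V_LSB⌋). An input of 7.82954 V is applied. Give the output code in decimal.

With 131072 levels over 10 V, one step is 76.29 µV.
Input sits at 102623.347 steps above V_low.
⌊·⌋(102623.347) = 102623.

code 102623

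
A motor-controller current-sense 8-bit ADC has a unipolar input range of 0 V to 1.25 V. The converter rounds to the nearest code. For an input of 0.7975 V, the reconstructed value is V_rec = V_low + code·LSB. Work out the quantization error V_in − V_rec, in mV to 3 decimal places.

1.602 mV

One LSB is 1.25 V / 256 = 4.883 mV.
(V_in − V_low)/LSB = (0.7975 − 0)/0.00488281 = 163.3280 → code 163 (round).
Reconstructed: 0.79589844 V.
Error = 0.7975 − 0.79589844 = 0.00160156 V = 1.602 mV.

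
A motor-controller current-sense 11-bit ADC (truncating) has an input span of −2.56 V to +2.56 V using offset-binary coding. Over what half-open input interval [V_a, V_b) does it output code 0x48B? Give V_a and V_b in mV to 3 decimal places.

[347.500 mV, 350.000 mV)

LSB = 5.12/2^11 = 2.500 mV.
Code 0x48B = 1163 decimal.
V_a = V_low + 1163·LSB = 0.3475 V; V_b = V_low + 1164·LSB = 0.35 V.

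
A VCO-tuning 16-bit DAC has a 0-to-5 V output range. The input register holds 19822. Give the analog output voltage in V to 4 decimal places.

1.5123 V

LSB = 5 V / 2^16 = 76.29 µV.
V_out = 0 + 19822 × 7.62939e-05 V = 1.5123 V.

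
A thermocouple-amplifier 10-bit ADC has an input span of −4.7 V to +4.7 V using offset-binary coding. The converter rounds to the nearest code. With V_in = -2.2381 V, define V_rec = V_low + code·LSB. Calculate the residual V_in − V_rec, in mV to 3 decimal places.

One LSB is 9.4 V / 1024 = 9.180 mV.
(-2.2381 − (−4.7))/0.00917969 = 268.1900; round gives code 268.
V_rec = (−4.7) + 268·0.00917969 = -2.2398437 V.
Error = -2.2381 − (−2.2398437) = 0.00174375 V = 1.744 mV.

1.744 mV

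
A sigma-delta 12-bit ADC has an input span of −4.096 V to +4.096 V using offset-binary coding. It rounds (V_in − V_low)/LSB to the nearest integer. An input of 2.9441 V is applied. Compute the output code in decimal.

LSB = 8.192 V / 4096 = 2.000 mV.
(2.9441 − (−4.096)) / 0.002 = 3520.050 LSBs.
Round → code 3520.

code 3520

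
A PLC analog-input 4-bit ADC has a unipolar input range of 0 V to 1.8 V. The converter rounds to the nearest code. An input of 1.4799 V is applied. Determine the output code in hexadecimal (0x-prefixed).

code 0xD (decimal 13)

LSB = 1.8 V / 16 = 112.500 mV.
(1.4799 − 0) / 0.1125 = 13.155 LSBs.
So the output code is 13.
In hexadecimal (0x-prefixed): 0xD.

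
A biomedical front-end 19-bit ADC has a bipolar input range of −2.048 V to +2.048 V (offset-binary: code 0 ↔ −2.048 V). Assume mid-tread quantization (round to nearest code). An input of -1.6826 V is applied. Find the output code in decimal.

With 524288 levels over 4.096 V, one step is 7.81 µV.
(V_in − V_low)/LSB = (-1.6826 − (−2.048)) / 7.8125e-06 = 46771.200.
round(46771.200) = 46771.

code 46771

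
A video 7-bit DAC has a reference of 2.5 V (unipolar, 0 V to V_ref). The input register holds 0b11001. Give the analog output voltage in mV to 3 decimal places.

LSB = 2.5 V / 2^7 = 19.531 mV.
Code 0b11001 = 25 decimal.
V_out = 0 + 25 × 0.0195312 V = 0.488281 V.
= 488.281 mV.

488.281 mV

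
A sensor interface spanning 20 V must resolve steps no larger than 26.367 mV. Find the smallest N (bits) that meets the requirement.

Number of steps required ≥ 20 V / 26.367 mV = 758.52.
Need 2^N ≥ 758.52; 2^9 = 512, 2^10 = 1024.
Minimum N = 10.

10 bits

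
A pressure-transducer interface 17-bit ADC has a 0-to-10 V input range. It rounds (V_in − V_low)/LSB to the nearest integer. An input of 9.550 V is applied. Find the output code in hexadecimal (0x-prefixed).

code 0x1E8F6 (decimal 125174)

Full-scale span = 10 V; LSB = 10/2^17 = 76.29 µV.
(9.550 − 0) / 7.62939e-05 = 125173.760 LSBs.
Round → code 125174.
In hexadecimal (0x-prefixed): 0x1E8F6.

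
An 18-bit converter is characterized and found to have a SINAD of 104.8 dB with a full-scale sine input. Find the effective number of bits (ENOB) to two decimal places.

ENOB = (SINAD − 1.76) / 6.02 = (104.8 − 1.76)/6.02 = 17.116.

17.12 bits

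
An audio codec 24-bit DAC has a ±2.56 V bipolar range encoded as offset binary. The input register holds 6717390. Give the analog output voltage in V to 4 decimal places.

-0.5100 V

LSB = 5.12 V / 2^24 = 0.31 µV.
V_out = (−2.56) + 6717390 × 3.05176e-07 V = -0.510015 V.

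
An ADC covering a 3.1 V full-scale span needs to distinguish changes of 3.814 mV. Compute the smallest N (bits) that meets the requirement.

Number of steps required ≥ 3.1 V / 3.814 mV = 812.79.
Need 2^N ≥ 812.79; 2^9 = 512, 2^10 = 1024.
Minimum N = 10.

10 bits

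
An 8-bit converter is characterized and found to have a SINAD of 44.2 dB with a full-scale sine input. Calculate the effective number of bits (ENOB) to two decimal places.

ENOB = (SINAD − 1.76) / 6.02 = (44.2 − 1.76)/6.02 = 7.050.

7.05 bits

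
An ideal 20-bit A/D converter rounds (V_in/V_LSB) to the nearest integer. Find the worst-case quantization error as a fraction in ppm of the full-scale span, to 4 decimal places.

0.4768 ppm

Rounding → worst-case error = ½ LSB = V_FS/2^21, so 1e+06/2097152 = 0.476837 ppm of full scale.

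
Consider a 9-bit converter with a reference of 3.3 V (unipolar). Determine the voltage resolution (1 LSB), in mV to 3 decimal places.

6.445 mV

Full-scale span = 3.3 V.
LSB = 3.3 / 2^9 = 3.3 / 512 = 0.00644531 V = 6.445 mV.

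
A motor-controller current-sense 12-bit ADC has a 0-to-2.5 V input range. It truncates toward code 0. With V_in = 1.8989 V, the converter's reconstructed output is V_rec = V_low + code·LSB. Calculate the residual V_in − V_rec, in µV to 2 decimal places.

Step size: 2.5 V ÷ 2^12 = 0.610 mV.
(V_in − V_low)/LSB = (1.8989 − 0)/0.000610352 = 3111.1578 → code 3111 (floor).
Code 3111 maps back to 0 + 3111×0.000610352 V = 1.8988037 V.
Error = 1.8989 − 1.8988037 = 9.62891e-05 V = 96.29 µV.

96.29 µV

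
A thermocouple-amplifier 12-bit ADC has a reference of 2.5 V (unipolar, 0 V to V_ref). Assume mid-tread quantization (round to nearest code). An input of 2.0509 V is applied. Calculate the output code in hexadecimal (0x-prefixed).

code 0xD20 (decimal 3360)

With 4096 levels over 2.5 V, one step is 0.610 mV.
Input sits at 3360.195 steps above V_low.
Round → code 3360.
In hexadecimal (0x-prefixed): 0xD20.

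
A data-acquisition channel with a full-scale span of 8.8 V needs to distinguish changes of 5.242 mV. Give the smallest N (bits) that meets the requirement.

Number of steps required ≥ 8.8 V / 5.242 mV = 1678.75.
Need 2^N ≥ 1678.75; 2^10 = 1024, 2^11 = 2048.
Minimum N = 11.

11 bits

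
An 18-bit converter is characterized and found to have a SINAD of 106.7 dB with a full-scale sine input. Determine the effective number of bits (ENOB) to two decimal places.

ENOB = (SINAD − 1.76) / 6.02 = (106.7 − 1.76)/6.02 = 17.432.

17.43 bits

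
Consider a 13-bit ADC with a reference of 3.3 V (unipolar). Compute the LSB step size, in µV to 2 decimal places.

Full-scale span = 3.3 V.
LSB = 3.3 / 2^13 = 3.3 / 8192 = 0.000402832 V = 402.83 µV.

402.83 µV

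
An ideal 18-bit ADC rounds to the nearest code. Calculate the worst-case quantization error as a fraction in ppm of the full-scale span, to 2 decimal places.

Rounding → worst-case error = ½ LSB = V_FS/2^19, so 1e+06/524288 = 1.90735 ppm of full scale.

1.91 ppm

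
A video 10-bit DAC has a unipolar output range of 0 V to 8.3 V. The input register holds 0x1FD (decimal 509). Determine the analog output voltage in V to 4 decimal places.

4.1257 V

LSB = 8.3 V / 2^10 = 8.105 mV.
Code 0x1FD = 509 decimal.
V_out = 0 + 509 × 0.00810547 V = 4.12568 V.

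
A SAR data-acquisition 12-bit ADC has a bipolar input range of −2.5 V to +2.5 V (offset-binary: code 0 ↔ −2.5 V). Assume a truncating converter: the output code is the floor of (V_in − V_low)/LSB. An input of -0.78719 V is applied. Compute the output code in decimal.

code 1403

LSB = 5 V / 4096 = 1.221 mV.
(V_in − V_low)/LSB = (-0.78719 − (−2.5)) / 0.0012207 = 1403.134.
Floor → code 1403.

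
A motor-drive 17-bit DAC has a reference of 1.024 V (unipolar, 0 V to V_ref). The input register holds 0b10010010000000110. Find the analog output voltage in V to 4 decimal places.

0.5840 V

LSB = 1.024 V / 2^17 = 7.81 µV.
Code 0b10010010000000110 = 74758 decimal.
V_out = 0 + 74758 × 7.8125e-06 V = 0.584047 V.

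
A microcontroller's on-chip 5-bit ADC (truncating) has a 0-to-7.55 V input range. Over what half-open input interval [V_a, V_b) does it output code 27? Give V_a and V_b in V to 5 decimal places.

[6.37031 V, 6.60625 V)

LSB = 7.55/2^5 = 235.938 mV.
V_a = V_low + 27·LSB = 6.37031 V; V_b = V_low + 28·LSB = 6.60625 V.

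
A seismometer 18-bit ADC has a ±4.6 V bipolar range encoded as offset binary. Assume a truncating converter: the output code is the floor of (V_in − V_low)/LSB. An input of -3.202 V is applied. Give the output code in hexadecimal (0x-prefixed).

code 0x9B9A (decimal 39834)

LSB = 9.2 V / 262144 = 35.10 µV.
(-3.202 − (−4.6)) / 3.50952e-05 = 39834.490 LSBs.
⌊·⌋(39834.490) = 39834.
In hexadecimal (0x-prefixed): 0x9B9A.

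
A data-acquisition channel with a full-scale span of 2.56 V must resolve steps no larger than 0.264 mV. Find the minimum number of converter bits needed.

Number of steps required ≥ 2.56 V / 0.264 mV = 9696.97.
Need 2^N ≥ 9696.97; 2^13 = 8192, 2^14 = 16384.
Minimum N = 14.

14 bits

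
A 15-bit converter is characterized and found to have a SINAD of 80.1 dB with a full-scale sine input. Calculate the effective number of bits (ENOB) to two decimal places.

13.01 bits

ENOB = (SINAD − 1.76) / 6.02 = (80.1 − 1.76)/6.02 = 13.013.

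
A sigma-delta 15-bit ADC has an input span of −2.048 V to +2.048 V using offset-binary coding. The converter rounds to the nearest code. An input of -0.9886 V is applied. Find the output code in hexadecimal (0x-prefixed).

code 0x211B (decimal 8475)

Full-scale span = 4.096 V; LSB = 4.096/2^15 = 125.00 µV.
(-0.9886 − (−2.048)) / 0.000125 = 8475.200 LSBs.
Round → code 8475.
In hexadecimal (0x-prefixed): 0x211B.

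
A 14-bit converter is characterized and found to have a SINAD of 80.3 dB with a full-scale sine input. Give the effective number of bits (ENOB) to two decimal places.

13.05 bits

ENOB = (SINAD − 1.76) / 6.02 = (80.3 − 1.76)/6.02 = 13.047.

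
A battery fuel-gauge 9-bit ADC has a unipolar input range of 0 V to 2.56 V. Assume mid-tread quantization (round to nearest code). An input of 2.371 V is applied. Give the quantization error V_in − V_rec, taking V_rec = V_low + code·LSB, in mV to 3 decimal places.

One LSB is 2.56 V / 512 = 5.000 mV.
Scaled input = 474.2000 LSBs, so code = 474.
Reconstructed: 2.37 V.
Difference: 0.001 V → 1.000 mV.

1.000 mV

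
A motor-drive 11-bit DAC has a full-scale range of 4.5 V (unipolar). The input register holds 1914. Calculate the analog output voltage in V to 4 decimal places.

LSB = 4.5 V / 2^11 = 2.197 mV.
V_out = 0 + 1914 × 0.00219727 V = 4.20557 V.

4.2056 V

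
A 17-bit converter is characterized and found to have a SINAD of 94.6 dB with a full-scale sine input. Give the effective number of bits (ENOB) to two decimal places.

ENOB = (SINAD − 1.76) / 6.02 = (94.6 − 1.76)/6.02 = 15.422.

15.42 bits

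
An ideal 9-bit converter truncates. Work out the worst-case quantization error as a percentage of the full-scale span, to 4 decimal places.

0.1953 %

Truncating → worst-case error = 1 LSB = V_FS/2^9, so 100/512 = 0.195312 % of full scale.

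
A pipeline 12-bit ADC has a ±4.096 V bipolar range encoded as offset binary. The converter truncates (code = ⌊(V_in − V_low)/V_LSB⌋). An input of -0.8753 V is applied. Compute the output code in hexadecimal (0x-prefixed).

code 0x64A (decimal 1610)

Full-scale span = 8.192 V; LSB = 8.192/2^12 = 2.000 mV.
Input sits at 1610.350 steps above V_low.
Floor → code 1610.
In hexadecimal (0x-prefixed): 0x64A.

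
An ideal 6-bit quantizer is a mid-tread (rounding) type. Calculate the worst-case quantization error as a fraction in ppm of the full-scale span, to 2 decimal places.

7812.50 ppm

Rounding → worst-case error = ½ LSB = V_FS/2^7, so 1e+06/128 = 7812.5 ppm of full scale.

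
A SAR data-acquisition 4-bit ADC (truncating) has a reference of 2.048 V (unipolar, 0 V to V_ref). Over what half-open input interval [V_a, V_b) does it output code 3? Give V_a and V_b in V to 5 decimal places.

LSB = 2.048/2^4 = 128.000 mV.
V_a = V_low + 3·LSB = 0.384 V; V_b = V_low + 4·LSB = 0.512 V.

[0.38400 V, 0.51200 V)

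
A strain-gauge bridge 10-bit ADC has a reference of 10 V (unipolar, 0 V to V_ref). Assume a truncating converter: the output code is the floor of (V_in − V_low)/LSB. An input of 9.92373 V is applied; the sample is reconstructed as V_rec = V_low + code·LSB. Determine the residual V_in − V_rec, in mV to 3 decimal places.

1.855 mV

Step size: 10 V ÷ 2^10 = 9.766 mV.
(9.92373 − 0)/0.00976562 = 1016.1900; ⌊·⌋ gives code 1016.
V_rec = 0 + 1016·0.00976562 = 9.921875 V.
Error = 9.92373 − 9.921875 = 0.001855 V = 1.855 mV.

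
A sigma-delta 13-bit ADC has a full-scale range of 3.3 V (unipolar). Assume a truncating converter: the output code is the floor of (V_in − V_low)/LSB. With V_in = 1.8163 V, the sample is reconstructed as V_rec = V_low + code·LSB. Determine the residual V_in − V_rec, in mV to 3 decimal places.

One LSB is 3.3 V / 8192 = 402.83 µV.
(V_in − V_low)/LSB = (1.8163 − 0)/0.000402832 = 4508.8272 → code 4508 (floor).
Code 4508 maps back to 0 + 4508×0.000402832 V = 1.8159668 V.
Difference: 0.000333203 V → 0.333 mV.

0.333 mV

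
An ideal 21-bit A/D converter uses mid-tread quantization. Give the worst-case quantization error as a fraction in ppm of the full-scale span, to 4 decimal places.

Rounding → worst-case error = ½ LSB = V_FS/2^22, so 1e+06/4194304 = 0.238419 ppm of full scale.

0.2384 ppm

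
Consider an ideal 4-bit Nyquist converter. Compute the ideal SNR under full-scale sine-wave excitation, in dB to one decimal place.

SNR ≈ 6.02·N + 1.76 dB = 6.02·4 + 1.76 = 25.84 dB.

25.8 dB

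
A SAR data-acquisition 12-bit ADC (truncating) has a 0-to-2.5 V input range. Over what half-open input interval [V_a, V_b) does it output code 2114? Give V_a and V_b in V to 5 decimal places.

[1.29028 V, 1.29089 V)

LSB = 2.5/2^12 = 0.610 mV.
V_a = V_low + 2114·LSB = 1.29028 V; V_b = V_low + 2115·LSB = 1.29089 V.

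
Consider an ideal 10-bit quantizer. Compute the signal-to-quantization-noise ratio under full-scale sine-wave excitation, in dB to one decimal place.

SNR ≈ 6.02·N + 1.76 dB = 6.02·10 + 1.76 = 61.96 dB.

62.0 dB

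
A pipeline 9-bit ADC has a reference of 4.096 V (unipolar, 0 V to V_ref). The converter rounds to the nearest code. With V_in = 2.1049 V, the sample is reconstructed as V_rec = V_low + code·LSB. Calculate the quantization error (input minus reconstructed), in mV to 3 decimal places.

Step size: 4.096 V ÷ 2^9 = 8.000 mV.
Scaled input = 263.1125 LSBs, so code = 263.
Code 263 maps back to 0 + 263×0.008 V = 2.104 V.
Error = 2.1049 − 2.104 = 0.0009 V = 0.900 mV.

0.900 mV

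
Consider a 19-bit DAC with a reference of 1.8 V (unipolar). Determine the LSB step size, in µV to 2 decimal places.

3.43 µV

Full-scale span = 1.8 V.
LSB = 1.8 / 2^19 = 1.8 / 524288 = 3.43323e-06 V = 3.43 µV.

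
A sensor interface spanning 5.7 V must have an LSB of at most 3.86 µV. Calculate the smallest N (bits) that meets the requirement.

Number of steps required ≥ 5.7 V / 3.86 µV = 1476683.94.
Need 2^N ≥ 1476683.94; 2^20 = 1048576, 2^21 = 2097152.
Minimum N = 21.

21 bits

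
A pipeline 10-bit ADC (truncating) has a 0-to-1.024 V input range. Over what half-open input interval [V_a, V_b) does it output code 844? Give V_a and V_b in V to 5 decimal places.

LSB = 1.024/2^10 = 1.000 mV.
V_a = V_low + 844·LSB = 0.844 V; V_b = V_low + 845·LSB = 0.845 V.

[0.84400 V, 0.84500 V)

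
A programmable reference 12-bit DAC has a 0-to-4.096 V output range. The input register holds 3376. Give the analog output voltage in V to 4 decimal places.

3.3760 V

LSB = 4.096 V / 2^12 = 1.000 mV.
V_out = 0 + 3376 × 0.001 V = 3.376 V.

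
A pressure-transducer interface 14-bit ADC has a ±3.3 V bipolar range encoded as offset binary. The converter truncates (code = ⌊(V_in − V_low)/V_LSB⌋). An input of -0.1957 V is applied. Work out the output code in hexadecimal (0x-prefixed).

Full-scale span = 6.6 V; LSB = 6.6/2^14 = 402.83 µV.
(-0.1957 − (−3.3)) / 0.000402832 = 7706.190 LSBs.
Floor → code 7706.
In hexadecimal (0x-prefixed): 0x1E1A.

code 0x1E1A (decimal 7706)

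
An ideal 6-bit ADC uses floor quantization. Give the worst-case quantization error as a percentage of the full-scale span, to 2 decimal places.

1.56 %

Truncating → worst-case error = 1 LSB = V_FS/2^6, so 100/64 = 1.5625 % of full scale.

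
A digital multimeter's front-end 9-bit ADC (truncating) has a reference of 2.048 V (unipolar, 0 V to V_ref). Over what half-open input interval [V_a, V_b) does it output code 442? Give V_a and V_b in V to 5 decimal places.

[1.76800 V, 1.77200 V)

LSB = 2.048/2^9 = 4.000 mV.
V_a = V_low + 442·LSB = 1.768 V; V_b = V_low + 443·LSB = 1.772 V.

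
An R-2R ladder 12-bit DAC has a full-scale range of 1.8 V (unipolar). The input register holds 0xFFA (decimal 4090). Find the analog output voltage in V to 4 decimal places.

1.7974 V

LSB = 1.8 V / 2^12 = 439.45 µV.
Code 0xFFA = 4090 decimal.
V_out = 0 + 4090 × 0.000439453 V = 1.79736 V.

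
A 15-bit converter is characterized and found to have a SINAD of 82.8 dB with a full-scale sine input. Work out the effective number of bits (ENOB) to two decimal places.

ENOB = (SINAD − 1.76) / 6.02 = (82.8 − 1.76)/6.02 = 13.462.

13.46 bits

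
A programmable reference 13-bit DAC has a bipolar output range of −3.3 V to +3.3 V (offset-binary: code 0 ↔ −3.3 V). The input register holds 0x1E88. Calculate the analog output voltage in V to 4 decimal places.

2.9971 V

LSB = 6.6 V / 2^13 = 0.806 mV.
Code 0x1E88 = 7816 decimal.
V_out = (−3.3) + 7816 × 0.000805664 V = 2.99707 V.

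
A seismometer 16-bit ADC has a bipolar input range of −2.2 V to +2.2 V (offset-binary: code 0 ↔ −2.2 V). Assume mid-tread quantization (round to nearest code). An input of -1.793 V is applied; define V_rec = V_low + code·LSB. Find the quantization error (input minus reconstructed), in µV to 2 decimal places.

Step size: 4.4 V ÷ 2^16 = 67.14 µV.
Scaled input = 6062.0800 LSBs, so code = 6062.
Code 6062 maps back to (−2.2) + 6062×6.71387e-05 V = -1.7930054 V.
Error = -1.793 − (−1.7930054) = 5.37109e-06 V = 5.37 µV.

5.37 µV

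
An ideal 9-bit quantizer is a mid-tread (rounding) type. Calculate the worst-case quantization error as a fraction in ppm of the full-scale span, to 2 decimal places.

Rounding → worst-case error = ½ LSB = V_FS/2^10, so 1e+06/1024 = 976.562 ppm of full scale.

976.56 ppm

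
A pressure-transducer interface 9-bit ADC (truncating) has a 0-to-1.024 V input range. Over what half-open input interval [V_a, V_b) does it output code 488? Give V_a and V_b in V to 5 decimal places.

[0.97600 V, 0.97800 V)

LSB = 1.024/2^9 = 2.000 mV.
V_a = V_low + 488·LSB = 0.976 V; V_b = V_low + 489·LSB = 0.978 V.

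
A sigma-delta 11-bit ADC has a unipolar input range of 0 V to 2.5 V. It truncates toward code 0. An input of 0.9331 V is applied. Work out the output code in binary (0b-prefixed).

code 0b1011111100 (decimal 764)

With 2048 levels over 2.5 V, one step is 1.221 mV.
Input sits at 764.396 steps above V_low.
Floor → code 764.
In binary (0b-prefixed): 0b1011111100.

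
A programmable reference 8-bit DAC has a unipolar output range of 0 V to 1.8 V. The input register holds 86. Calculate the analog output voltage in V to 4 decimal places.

LSB = 1.8 V / 2^8 = 7.031 mV.
V_out = 0 + 86 × 0.00703125 V = 0.604688 V.

0.6047 V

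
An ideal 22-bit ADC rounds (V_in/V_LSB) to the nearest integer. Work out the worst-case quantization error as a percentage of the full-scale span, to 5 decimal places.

Rounding → worst-case error = ½ LSB = V_FS/2^23, so 100/8388608 = 1.19209e-05 % of full scale.

0.00001 %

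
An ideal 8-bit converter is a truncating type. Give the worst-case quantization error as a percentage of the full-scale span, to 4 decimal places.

Truncating → worst-case error = 1 LSB = V_FS/2^8, so 100/256 = 0.390625 % of full scale.

0.3906 %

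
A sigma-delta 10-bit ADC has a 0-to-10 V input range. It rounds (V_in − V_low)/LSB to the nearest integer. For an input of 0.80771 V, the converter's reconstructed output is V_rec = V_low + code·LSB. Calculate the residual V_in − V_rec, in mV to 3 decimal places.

-2.837 mV

One LSB is 10 V / 1024 = 9.766 mV.
(V_in − V_low)/LSB = (0.80771 − 0)/0.00976562 = 82.7095 → code 83 (round).
Code 83 maps back to 0 + 83×0.00976562 V = 0.81054688 V.
Difference: -0.00283687 V → -2.837 mV.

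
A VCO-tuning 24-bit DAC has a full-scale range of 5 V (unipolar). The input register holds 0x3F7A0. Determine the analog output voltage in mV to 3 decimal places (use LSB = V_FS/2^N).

LSB = 5 V / 2^24 = 0.30 µV.
Code 0x3F7A0 = 260000 decimal.
V_out = 0 + 260000 × 2.98023e-07 V = 0.077486 V.
= 77.486 mV.

77.486 mV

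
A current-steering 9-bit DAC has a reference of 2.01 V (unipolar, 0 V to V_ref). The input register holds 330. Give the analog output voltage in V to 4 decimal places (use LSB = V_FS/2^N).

1.2955 V

LSB = 2.01 V / 2^9 = 3.926 mV.
V_out = 0 + 330 × 0.00392578 V = 1.29551 V.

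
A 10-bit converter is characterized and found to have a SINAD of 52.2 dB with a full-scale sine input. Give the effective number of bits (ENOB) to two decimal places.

ENOB = (SINAD − 1.76) / 6.02 = (52.2 − 1.76)/6.02 = 8.379.

8.38 bits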